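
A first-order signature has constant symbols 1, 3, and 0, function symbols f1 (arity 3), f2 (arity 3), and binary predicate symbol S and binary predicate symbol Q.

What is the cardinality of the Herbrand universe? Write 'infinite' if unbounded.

infinite

The signature has at least one function symbol (f1, arity 3) and at least one constant (1).
Iterating f1 gives infinitely many distinct ground terms: 1, f1(1, 1, 1), f1(f1(1, 1, 1), f1(1, 1, 1), f1(1, 1, 1)), ...
So the Herbrand universe is infinite.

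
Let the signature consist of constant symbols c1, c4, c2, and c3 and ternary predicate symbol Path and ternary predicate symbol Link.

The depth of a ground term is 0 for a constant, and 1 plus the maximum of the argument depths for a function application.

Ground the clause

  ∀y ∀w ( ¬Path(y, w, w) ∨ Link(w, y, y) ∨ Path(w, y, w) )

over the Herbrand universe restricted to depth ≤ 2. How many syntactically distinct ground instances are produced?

16

Ground terms of depth ≤ 2:
  With no function symbols every ground term is a constant, so there are exactly 4 ground terms at every depth bound.
  N_0 = 4
  N_1 = 4
  N_2 = 4
  Explicitly: c1, c4, c2, c3.
So there are 4 ground terms available for substitution.
The clause has 2 distinct variables (y, w), each appearing in the body. In the free term algebra distinct substitutions yield syntactically distinct ground instances.
Number of ground instances = 4^2 = 16.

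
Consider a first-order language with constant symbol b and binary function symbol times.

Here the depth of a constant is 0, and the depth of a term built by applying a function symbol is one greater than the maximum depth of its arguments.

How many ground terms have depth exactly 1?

Let N_k = |{terms of depth ≤ k}|. Then N_0 = 1 and N_k = 1 + N_{k-1}^2 for k ≥ 1 (one summand per function symbol, arity giving the exponent).
N_0 = 1
N_1 = 1 + 1^2 = 2
Terms of depth exactly 1: N_1 − N_0 = 2 − 1 = 1.

1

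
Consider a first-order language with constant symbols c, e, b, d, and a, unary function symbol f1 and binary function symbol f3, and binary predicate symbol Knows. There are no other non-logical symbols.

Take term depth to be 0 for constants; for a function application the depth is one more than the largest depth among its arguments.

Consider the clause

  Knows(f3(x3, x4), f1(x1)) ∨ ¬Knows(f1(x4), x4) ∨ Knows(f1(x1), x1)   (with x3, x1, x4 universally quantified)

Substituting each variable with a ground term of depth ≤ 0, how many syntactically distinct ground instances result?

Ground terms of depth ≤ 0:
  If N_k denotes the number of depth-≤k ground terms, the 5 constants give N_0 = 5, and each function symbol of arity r contributes N_{k-1}^r new terms at level k: N_k = 5 + N_{k-1} + N_{k-1}^2.
  N_0 = 5
So there are 5 ground terms available for substitution.
Each of x3, x1, x4 ranges independently over the available ground terms, and distinct assignments produce distinct instances.
Number of ground instances = 5^3 = 125.

125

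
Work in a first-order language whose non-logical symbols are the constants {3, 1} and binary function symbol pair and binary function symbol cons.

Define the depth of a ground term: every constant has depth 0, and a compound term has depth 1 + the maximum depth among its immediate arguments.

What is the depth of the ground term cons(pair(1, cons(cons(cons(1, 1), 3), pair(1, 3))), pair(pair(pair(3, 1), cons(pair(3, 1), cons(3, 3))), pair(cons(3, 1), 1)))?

depth(cons(1, 1)) = 1 + max(0, 0) = 1
depth(cons(cons(1, 1), 3)) = 1 + max(1, 0) = 2
depth(pair(1, 3)) = 1 + max(0, 0) = 1
depth(cons(cons(cons(1, 1), 3), pair(1, 3))) = 1 + max(2, 1) = 3
depth(pair(1, cons(cons(cons(1, 1), 3), pair(1, 3)))) = 1 + max(0, 3) = 4
depth(pair(3, 1)) = 1 + max(0, 0) = 1
depth(cons(3, 3)) = 1 + max(0, 0) = 1
depth(cons(pair(3, 1), cons(3, 3))) = 1 + max(1, 1) = 2
depth(pair(pair(3, 1), cons(pair(3, 1), cons(3, 3)))) = 1 + max(1, 2) = 3
depth(cons(3, 1)) = 1 + max(0, 0) = 1
depth(pair(cons(3, 1), 1)) = 1 + max(1, 0) = 2
depth(pair(pair(pair(3, 1), cons(pair(3, 1), cons(3, 3))), pair(cons(3, 1), 1))) = 1 + max(3, 2) = 4
depth(cons(pair(1, cons(cons(cons(1, 1), 3), pair(1, 3))), pair(pair(pair(3, 1), cons(pair(3, 1), cons(3, 3))), pair(cons(3, 1), 1)))) = 1 + max(4, 4) = 5

5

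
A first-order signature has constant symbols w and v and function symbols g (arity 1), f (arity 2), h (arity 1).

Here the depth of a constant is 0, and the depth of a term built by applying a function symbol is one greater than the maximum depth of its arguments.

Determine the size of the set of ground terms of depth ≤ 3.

15130

Let N_k = |{terms of depth ≤ k}|. Then N_0 = 2 and N_k = 2 + N_{k-1} + N_{k-1}^2 + N_{k-1} for k ≥ 1 (one summand per function symbol, arity giving the exponent).
N_0 = 2
N_1 = 2 + 2 + 2^2 + 2 = 10
N_2 = 2 + 10 + 10^2 + 10 = 122
N_3 = 2 + 122 + 122^2 + 122 = 15130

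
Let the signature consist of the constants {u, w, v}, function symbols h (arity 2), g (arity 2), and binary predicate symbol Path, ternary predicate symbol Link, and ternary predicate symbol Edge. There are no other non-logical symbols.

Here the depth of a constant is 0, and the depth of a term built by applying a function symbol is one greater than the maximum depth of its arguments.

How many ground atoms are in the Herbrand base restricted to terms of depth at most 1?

18963

First count ground terms of depth ≤ 1.
Let N_k count ground terms of depth at most k. Each non-constant term of depth ≤ k is some function symbol applied to depth-≤(k−1) arguments, giving N_k = 3 + N_{k-1}^2 + N_{k-1}^2.
N_0 = 3
N_1 = 3 + 3^2 + 3^2 = 21
So |H| = 21.
For each predicate symbol, the number of ground atoms is |H| raised to its arity; summing:
  Path: 21^2 = 441;  Link: 21^3 = 9261;  Edge: 21^3 = 9261
Total ground atoms: 441 + 9261 + 9261 = 18963.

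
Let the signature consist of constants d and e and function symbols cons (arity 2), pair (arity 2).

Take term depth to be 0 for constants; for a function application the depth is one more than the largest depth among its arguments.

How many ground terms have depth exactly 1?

Let N_k count ground terms of depth at most k. Each non-constant term of depth ≤ k is some function symbol applied to depth-≤(k−1) arguments, giving N_k = 2 + N_{k-1}^2 + N_{k-1}^2.
N_0 = 2
N_1 = 2 + 2^2 + 2^2 = 10
Terms of depth exactly 1: N_1 − N_0 = 10 − 2 = 8.

8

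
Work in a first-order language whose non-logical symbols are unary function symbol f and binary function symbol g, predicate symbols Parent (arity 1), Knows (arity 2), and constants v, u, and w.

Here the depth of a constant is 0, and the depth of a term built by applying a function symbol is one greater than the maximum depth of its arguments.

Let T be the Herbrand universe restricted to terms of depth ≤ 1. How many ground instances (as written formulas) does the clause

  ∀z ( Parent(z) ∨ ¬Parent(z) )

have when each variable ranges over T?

15

Ground terms of depth ≤ 1:
  Count level by level. With function symbols f/1, g/2, the terms of depth ≤ k are the 3 constants together with each function applied to depth-≤(k−1) tuples, so N_k = 3 + N_{k-1} + N_{k-1}^2.
  N_0 = 3
  N_1 = 3 + 3 + 3^2 = 15
So there are 15 ground terms available for substitution.
The clause has 1 distinct variable (z), which appears in the body. In the free term algebra distinct substitutions yield syntactically distinct ground instances.
Number of ground instances = 15.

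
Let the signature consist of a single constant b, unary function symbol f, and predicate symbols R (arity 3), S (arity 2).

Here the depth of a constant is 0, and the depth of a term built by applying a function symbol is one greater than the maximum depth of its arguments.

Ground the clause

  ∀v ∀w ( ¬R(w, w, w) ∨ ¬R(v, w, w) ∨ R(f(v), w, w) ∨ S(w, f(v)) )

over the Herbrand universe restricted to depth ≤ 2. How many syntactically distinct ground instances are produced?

9

Ground terms of depth ≤ 2:
  If N_k denotes the number of depth-≤k ground terms, the 1 constant gives N_0 = 1, and each function symbol of arity r contributes N_{k-1}^r new terms at level k: N_k = 1 + N_{k-1}.
  N_0 = 1
  N_1 = 1 + 1 = 2
  N_2 = 1 + 2 = 3
So there are 3 ground terms available for substitution.
Each of v, w ranges independently over the available ground terms, and distinct assignments produce distinct instances.
Number of ground instances = 3^2 = 9.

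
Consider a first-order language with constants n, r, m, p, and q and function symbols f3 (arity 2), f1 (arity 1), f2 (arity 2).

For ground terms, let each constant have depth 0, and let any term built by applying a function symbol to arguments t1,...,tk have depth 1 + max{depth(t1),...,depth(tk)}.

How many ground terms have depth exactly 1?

55

Write N_k for the number of ground terms of depth ≤ k. A term of depth ≤ k is either a constant or a function symbol applied to arguments of depth ≤ k−1, so N_k = 5 + N_{k-1}^2 + N_{k-1} + N_{k-1}^2.
N_0 = 5
N_1 = 5 + 5^2 + 5 + 5^2 = 60
Terms of depth exactly 1: N_1 − N_0 = 60 − 5 = 55.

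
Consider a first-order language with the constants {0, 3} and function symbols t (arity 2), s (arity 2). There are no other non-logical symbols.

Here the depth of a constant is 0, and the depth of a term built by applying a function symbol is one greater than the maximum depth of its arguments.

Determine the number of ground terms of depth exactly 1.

8

Write N_k for the number of ground terms of depth ≤ k. A term of depth ≤ k is either a constant or a function symbol applied to arguments of depth ≤ k−1, so N_k = 2 + N_{k-1}^2 + N_{k-1}^2.
N_0 = 2
N_1 = 2 + 2^2 + 2^2 = 10
Terms of depth exactly 1: N_1 − N_0 = 10 − 2 = 8.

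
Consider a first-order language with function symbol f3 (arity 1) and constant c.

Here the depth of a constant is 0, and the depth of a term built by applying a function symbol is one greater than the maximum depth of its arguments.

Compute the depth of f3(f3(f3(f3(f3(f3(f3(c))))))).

7

depth(f3(c)) = 1 + depth(c) = 1 + 0 = 1
depth(f3(f3(c))) = 1 + depth(f3(c)) = 1 + 1 = 2
depth(f3(f3(f3(c)))) = 1 + depth(f3(f3(c))) = 1 + 2 = 3
depth(f3(f3(f3(f3(c))))) = 1 + depth(f3(f3(f3(c)))) = 1 + 3 = 4
depth(f3(f3(f3(f3(f3(c)))))) = 1 + depth(f3(f3(f3(f3(c))))) = 1 + 4 = 5
depth(f3(f3(f3(f3(f3(f3(c))))))) = 1 + depth(f3(f3(f3(f3(f3(c)))))) = 1 + 5 = 6
depth(f3(f3(f3(f3(f3(f3(f3(c)))))))) = 1 + depth(f3(f3(f3(f3(f3(f3(c))))))) = 1 + 6 = 7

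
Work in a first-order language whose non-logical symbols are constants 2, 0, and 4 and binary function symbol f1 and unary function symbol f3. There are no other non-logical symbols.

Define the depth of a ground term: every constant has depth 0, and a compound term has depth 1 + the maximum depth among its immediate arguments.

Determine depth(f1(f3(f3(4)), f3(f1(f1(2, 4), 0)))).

depth(f3(4)) = 1 + depth(4) = 1 + 0 = 1
depth(f3(f3(4))) = 1 + depth(f3(4)) = 1 + 1 = 2
depth(f1(2, 4)) = 1 + max(0, 0) = 1
depth(f1(f1(2, 4), 0)) = 1 + max(1, 0) = 2
depth(f3(f1(f1(2, 4), 0))) = 1 + depth(f1(f1(2, 4), 0)) = 1 + 2 = 3
depth(f1(f3(f3(4)), f3(f1(f1(2, 4), 0)))) = 1 + max(2, 3) = 4

4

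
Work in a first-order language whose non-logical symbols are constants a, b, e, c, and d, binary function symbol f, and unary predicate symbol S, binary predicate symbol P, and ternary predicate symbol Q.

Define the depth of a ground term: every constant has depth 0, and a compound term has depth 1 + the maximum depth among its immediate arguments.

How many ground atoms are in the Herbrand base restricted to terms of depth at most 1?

First count ground terms of depth ≤ 1.
Write N_k for the number of ground terms of depth ≤ k. A term of depth ≤ k is either a constant or a function symbol applied to arguments of depth ≤ k−1, so N_k = 5 + N_{k-1}^2.
N_0 = 5
N_1 = 5 + 5^2 = 30
So |H| = 30.
A ground atom is a predicate applied to a tuple of terms from H, so the count is the sum over predicates of |H|^arity:
  S: 30;  P: 30^2 = 900;  Q: 30^3 = 27000
Total ground atoms: 30 + 900 + 27000 = 27930.

27930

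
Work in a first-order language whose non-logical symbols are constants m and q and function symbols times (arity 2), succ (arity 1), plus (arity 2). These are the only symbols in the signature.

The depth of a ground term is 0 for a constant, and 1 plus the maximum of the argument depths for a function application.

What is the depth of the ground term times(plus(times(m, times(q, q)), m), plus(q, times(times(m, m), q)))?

depth(times(q, q)) = 1 + max(0, 0) = 1
depth(times(m, times(q, q))) = 1 + max(0, 1) = 2
depth(plus(times(m, times(q, q)), m)) = 1 + max(2, 0) = 3
depth(times(m, m)) = 1 + max(0, 0) = 1
depth(times(times(m, m), q)) = 1 + max(1, 0) = 2
depth(plus(q, times(times(m, m), q))) = 1 + max(0, 2) = 3
depth(times(plus(times(m, times(q, q)), m), plus(q, times(times(m, m), q)))) = 1 + max(3, 3) = 4

4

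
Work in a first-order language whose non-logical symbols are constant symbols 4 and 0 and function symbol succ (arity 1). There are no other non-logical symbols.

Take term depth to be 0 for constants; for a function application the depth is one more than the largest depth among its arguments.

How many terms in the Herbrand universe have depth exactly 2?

2

If N_k denotes the number of depth-≤k ground terms, the 2 constants give N_0 = 2, and each function symbol of arity r contributes N_{k-1}^r new terms at level k: N_k = 2 + N_{k-1}.
N_0 = 2
N_1 = 2 + 2 = 4
N_2 = 2 + 4 = 6
Terms of depth exactly 2: N_2 − N_1 = 6 − 4 = 2.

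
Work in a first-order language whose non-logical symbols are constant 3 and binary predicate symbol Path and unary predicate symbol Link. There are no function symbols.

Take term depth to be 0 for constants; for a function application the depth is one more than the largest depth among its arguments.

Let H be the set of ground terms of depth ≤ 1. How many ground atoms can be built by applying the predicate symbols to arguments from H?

2

First count ground terms of depth ≤ 1.
With no function symbols every ground term is a constant, so there is exactly 1 ground term at every depth bound.
N_0 = 1
N_1 = 1
Explicitly: 3.
So |H| = 1.
Each predicate of arity r yields |H|^r ground atoms (one per choice of an r-tuple from H):
  Path: 1^2 = 1;  Link: 1
Total ground atoms: 1 + 1 = 2.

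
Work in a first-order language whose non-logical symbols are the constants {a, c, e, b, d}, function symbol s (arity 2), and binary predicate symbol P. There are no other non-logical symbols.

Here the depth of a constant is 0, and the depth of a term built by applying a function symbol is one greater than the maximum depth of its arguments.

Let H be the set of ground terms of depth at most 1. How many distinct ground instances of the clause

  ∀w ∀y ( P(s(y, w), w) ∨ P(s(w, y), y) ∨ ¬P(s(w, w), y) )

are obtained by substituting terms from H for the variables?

Ground terms of depth ≤ 1:
  Let N_k = |{terms of depth ≤ k}|. Then N_0 = 5 and N_k = 5 + N_{k-1}^2 for k ≥ 1 (one summand per function symbol, arity giving the exponent).
  N_0 = 5
  N_1 = 5 + 5^2 = 30
So there are 30 ground terms available for substitution.
Each of w, y ranges independently over the available ground terms, and distinct assignments produce distinct instances.
Number of ground instances = 30^2 = 900.

900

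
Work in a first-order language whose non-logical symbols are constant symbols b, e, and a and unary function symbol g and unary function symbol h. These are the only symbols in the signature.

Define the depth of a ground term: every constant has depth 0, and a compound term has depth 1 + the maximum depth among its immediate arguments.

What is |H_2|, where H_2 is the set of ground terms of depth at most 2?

21

Let N_k = |{terms of depth ≤ k}|. Then N_0 = 3 and N_k = 3 + N_{k-1} + N_{k-1} for k ≥ 1 (one summand per function symbol, arity giving the exponent).
N_0 = 3
N_1 = 3 + 3 + 3 = 9
N_2 = 3 + 9 + 9 = 21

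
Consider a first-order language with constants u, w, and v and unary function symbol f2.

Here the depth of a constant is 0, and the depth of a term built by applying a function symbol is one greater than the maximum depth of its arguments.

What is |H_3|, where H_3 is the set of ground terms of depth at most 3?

Count level by level. With function symbols f2/1, the terms of depth ≤ k are the 3 constants together with each function applied to depth-≤(k−1) tuples, so N_k = 3 + N_{k-1}.
N_0 = 3
N_1 = 3 + 3 = 6
N_2 = 3 + 6 = 9
N_3 = 3 + 9 = 12
Explicitly: u, w, v, f2(u), f2(w), f2(v), f2(f2(u)), f2(f2(w)), f2(f2(v)), f2(f2(f2(u))), f2(f2(f2(w))), f2(f2(f2(v))).

12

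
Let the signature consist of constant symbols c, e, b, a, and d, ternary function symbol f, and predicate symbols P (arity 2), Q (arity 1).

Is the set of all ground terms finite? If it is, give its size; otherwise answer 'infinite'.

infinite

The signature has at least one function symbol (f, arity 3) and at least one constant (c).
Iterating f gives infinitely many distinct ground terms: c, f(c, c, c), f(f(c, c, c), f(c, c, c), f(c, c, c)), ...
So the Herbrand universe is infinite.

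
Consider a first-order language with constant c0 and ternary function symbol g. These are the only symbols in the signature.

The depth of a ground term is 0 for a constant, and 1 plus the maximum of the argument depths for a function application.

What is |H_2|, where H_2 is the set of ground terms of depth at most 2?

Let N_k = |{terms of depth ≤ k}|. Then N_0 = 1 and N_k = 1 + N_{k-1}^3 for k ≥ 1 (one summand per function symbol, arity giving the exponent).
N_0 = 1
N_1 = 1 + 1^3 = 2
N_2 = 1 + 2^3 = 9
Explicitly: c0, g(c0, c0, c0), g(c0, c0, g(c0, c0, c0)), g(c0, g(c0, c0, c0), c0), g(c0, g(c0, c0, c0), g(c0, c0, c0)), g(g(c0, c0, c0), c0, c0), g(g(c0, c0, c0), c0, g(c0, c0, c0)), g(g(c0, c0, c0), g(c0, c0, c0), c0), g(g(c0, c0, c0), g(c0, c0, c0), g(c0, c0, c0)).

9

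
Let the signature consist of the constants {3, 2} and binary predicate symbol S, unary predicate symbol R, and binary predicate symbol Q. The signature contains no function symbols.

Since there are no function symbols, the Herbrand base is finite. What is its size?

With no function symbols, the Herbrand universe is just the 2 constants.
Ground atoms per predicate: S: 2^2 = 4, R: 2, Q: 2^2 = 4.
Herbrand base size = 4 + 2 + 4 = 10.

10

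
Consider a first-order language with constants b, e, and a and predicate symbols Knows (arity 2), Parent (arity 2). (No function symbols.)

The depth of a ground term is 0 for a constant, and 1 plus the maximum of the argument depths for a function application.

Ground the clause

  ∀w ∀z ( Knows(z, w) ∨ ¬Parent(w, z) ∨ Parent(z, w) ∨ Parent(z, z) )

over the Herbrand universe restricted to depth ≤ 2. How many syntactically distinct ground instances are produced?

9

Ground terms of depth ≤ 2:
  With no function symbols every ground term is a constant, so there are exactly 3 ground terms at every depth bound.
  N_0 = 3
  N_1 = 3
  N_2 = 3
So there are 3 ground terms available for substitution.
The body mentions every one of the 2 quantified variables; since ground terms form a free algebra, no two substitutions collapse to the same formula.
Number of ground instances = 3^2 = 9.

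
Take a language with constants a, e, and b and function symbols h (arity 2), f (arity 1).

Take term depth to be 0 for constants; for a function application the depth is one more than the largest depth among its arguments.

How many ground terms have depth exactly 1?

12

Let N_k = |{terms of depth ≤ k}|. Then N_0 = 3 and N_k = 3 + N_{k-1}^2 + N_{k-1} for k ≥ 1 (one summand per function symbol, arity giving the exponent).
N_0 = 3
N_1 = 3 + 3^2 + 3 = 15
Terms of depth exactly 1: N_1 − N_0 = 15 − 3 = 12.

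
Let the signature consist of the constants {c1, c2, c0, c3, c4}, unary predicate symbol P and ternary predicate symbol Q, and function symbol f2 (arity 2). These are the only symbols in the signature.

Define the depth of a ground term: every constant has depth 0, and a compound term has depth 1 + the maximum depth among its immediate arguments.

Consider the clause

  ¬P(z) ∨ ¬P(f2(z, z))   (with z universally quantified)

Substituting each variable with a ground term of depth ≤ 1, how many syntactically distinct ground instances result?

30

Ground terms of depth ≤ 1:
  Count level by level. With function symbols f2/2, the terms of depth ≤ k are the 5 constants together with each function applied to depth-≤(k−1) tuples, so N_k = 5 + N_{k-1}^2.
  N_0 = 5
  N_1 = 5 + 5^2 = 30
So there are 30 ground terms available for substitution.
There is 1 variable to instantiate (z),  occurring in at least one literal, so different choices give different ground instances.
Number of ground instances = 30.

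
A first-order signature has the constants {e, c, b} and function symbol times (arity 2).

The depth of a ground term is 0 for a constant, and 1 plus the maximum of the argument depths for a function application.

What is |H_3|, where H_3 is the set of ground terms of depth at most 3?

Count level by level. With function symbols times/2, the terms of depth ≤ k are the 3 constants together with each function applied to depth-≤(k−1) tuples, so N_k = 3 + N_{k-1}^2.
N_0 = 3
N_1 = 3 + 3^2 = 12
N_2 = 3 + 12^2 = 147
N_3 = 3 + 147^2 = 21612

21612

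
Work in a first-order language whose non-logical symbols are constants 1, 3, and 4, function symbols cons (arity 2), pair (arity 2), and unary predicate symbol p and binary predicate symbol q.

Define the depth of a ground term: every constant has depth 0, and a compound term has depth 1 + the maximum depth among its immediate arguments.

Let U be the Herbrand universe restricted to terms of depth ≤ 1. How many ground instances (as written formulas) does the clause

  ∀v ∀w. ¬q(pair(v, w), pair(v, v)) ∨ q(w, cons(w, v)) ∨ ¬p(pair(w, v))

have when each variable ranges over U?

441

Ground terms of depth ≤ 1:
  If N_k denotes the number of depth-≤k ground terms, the 3 constants give N_0 = 3, and each function symbol of arity r contributes N_{k-1}^r new terms at level k: N_k = 3 + N_{k-1}^2 + N_{k-1}^2.
  N_0 = 3
  N_1 = 3 + 3^2 + 3^2 = 21
So there are 21 ground terms available for substitution.
Each of v, w ranges independently over the available ground terms, and distinct assignments produce distinct instances.
Number of ground instances = 21^2 = 441.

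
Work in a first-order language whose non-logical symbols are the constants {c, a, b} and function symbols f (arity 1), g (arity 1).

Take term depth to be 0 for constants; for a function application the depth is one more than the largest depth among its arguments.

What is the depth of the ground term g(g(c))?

2

depth(g(c)) = 1 + depth(c) = 1 + 0 = 1
depth(g(g(c))) = 1 + depth(g(c)) = 1 + 1 = 2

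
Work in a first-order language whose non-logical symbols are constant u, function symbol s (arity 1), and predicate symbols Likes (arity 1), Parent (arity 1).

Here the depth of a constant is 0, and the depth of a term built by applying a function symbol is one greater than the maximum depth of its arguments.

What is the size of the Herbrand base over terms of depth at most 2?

First count ground terms of depth ≤ 2.
If N_k denotes the number of depth-≤k ground terms, the 1 constant gives N_0 = 1, and each function symbol of arity r contributes N_{k-1}^r new terms at level k: N_k = 1 + N_{k-1}.
N_0 = 1
N_1 = 1 + 1 = 2
N_2 = 1 + 2 = 3
So |H| = 3.
A ground atom is a predicate applied to a tuple of terms from H, so the count is the sum over predicates of |H|^arity:
  Likes: 3;  Parent: 3
Total ground atoms: 3 + 3 = 6.

6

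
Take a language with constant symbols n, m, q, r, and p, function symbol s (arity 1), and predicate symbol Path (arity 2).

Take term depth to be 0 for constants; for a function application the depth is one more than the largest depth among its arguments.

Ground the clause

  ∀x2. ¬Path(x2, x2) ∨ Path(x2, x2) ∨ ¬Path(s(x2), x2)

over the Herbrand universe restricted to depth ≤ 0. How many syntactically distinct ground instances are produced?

Ground terms of depth ≤ 0:
  Let N_k = |{terms of depth ≤ k}|. Then N_0 = 5 and N_k = 5 + N_{k-1} for k ≥ 1 (one summand per function symbol, arity giving the exponent).
  N_0 = 5
So there are 5 ground terms available for substitution.
The clause has 1 distinct variable (x2), which appears in the body. In the free term algebra distinct substitutions yield syntactically distinct ground instances.
Number of ground instances = 5.

5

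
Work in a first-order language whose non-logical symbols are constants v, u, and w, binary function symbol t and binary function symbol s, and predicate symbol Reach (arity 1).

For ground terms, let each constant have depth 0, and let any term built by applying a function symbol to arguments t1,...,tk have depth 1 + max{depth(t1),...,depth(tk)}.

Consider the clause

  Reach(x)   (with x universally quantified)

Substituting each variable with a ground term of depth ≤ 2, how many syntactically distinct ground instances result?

885

Ground terms of depth ≤ 2:
  If N_k denotes the number of depth-≤k ground terms, the 3 constants give N_0 = 3, and each function symbol of arity r contributes N_{k-1}^r new terms at level k: N_k = 3 + N_{k-1}^2 + N_{k-1}^2.
  N_0 = 3
  N_1 = 3 + 3^2 + 3^2 = 21
  N_2 = 3 + 21^2 + 21^2 = 885
So there are 885 ground terms available for substitution.
The body mentions the single quantified variable x; since ground terms form a free algebra, no two substitutions collapse to the same formula.
Number of ground instances = 885.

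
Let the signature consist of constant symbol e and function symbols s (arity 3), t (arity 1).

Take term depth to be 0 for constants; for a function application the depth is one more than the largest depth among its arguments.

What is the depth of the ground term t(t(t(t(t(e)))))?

depth(t(e)) = 1 + depth(e) = 1 + 0 = 1
depth(t(t(e))) = 1 + depth(t(e)) = 1 + 1 = 2
depth(t(t(t(e)))) = 1 + depth(t(t(e))) = 1 + 2 = 3
depth(t(t(t(t(e))))) = 1 + depth(t(t(t(e)))) = 1 + 3 = 4
depth(t(t(t(t(t(e)))))) = 1 + depth(t(t(t(t(e))))) = 1 + 4 = 5

5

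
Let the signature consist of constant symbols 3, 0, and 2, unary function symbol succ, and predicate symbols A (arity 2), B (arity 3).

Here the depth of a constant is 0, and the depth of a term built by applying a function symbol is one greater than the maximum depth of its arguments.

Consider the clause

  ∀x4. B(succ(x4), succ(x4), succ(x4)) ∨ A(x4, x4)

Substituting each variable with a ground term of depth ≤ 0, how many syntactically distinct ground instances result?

3

Ground terms of depth ≤ 0:
  Count level by level. With function symbols succ/1, the terms of depth ≤ k are the 3 constants together with each function applied to depth-≤(k−1) tuples, so N_k = 3 + N_{k-1}.
  N_0 = 3
So there are 3 ground terms available for substitution.
The variable x4 ranges independently over the available ground terms, and distinct assignments produce distinct instances.
Number of ground instances = 3.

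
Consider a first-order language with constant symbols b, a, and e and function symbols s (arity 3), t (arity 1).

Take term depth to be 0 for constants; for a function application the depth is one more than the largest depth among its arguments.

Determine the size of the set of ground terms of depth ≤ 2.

35973

Let N_k count ground terms of depth at most k. Each non-constant term of depth ≤ k is some function symbol applied to depth-≤(k−1) arguments, giving N_k = 3 + N_{k-1}^3 + N_{k-1}.
N_0 = 3
N_1 = 3 + 3^3 + 3 = 33
N_2 = 3 + 33^3 + 33 = 35973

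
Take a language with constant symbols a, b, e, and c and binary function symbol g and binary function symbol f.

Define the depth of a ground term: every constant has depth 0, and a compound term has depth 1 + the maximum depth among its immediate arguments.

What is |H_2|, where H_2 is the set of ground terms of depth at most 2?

2596

Let N_k count ground terms of depth at most k. Each non-constant term of depth ≤ k is some function symbol applied to depth-≤(k−1) arguments, giving N_k = 4 + N_{k-1}^2 + N_{k-1}^2.
N_0 = 4
N_1 = 4 + 4^2 + 4^2 = 36
N_2 = 4 + 36^2 + 36^2 = 2596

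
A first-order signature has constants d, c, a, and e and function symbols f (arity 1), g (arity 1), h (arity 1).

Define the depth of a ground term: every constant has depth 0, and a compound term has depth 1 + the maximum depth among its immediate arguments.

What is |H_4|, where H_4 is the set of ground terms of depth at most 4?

Count level by level. With function symbols f/1, g/1, h/1, the terms of depth ≤ k are the 4 constants together with each function applied to depth-≤(k−1) tuples, so N_k = 4 + N_{k-1} + N_{k-1} + N_{k-1}.
N_0 = 4
N_1 = 4 + 4 + 4 + 4 = 16
N_2 = 4 + 16 + 16 + 16 = 52
N_3 = 4 + 52 + 52 + 52 = 160
N_4 = 4 + 160 + 160 + 160 = 484

484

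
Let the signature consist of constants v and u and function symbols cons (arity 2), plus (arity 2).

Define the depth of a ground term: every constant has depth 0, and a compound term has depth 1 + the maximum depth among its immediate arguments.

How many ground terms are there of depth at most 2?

Let N_k = |{terms of depth ≤ k}|. Then N_0 = 2 and N_k = 2 + N_{k-1}^2 + N_{k-1}^2 for k ≥ 1 (one summand per function symbol, arity giving the exponent).
N_0 = 2
N_1 = 2 + 2^2 + 2^2 = 10
N_2 = 2 + 10^2 + 10^2 = 202

202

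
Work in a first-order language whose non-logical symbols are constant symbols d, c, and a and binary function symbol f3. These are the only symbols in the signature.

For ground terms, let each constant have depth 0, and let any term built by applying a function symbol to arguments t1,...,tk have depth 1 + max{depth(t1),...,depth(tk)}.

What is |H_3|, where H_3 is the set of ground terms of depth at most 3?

Write N_k for the number of ground terms of depth ≤ k. A term of depth ≤ k is either a constant or a function symbol applied to arguments of depth ≤ k−1, so N_k = 3 + N_{k-1}^2.
N_0 = 3
N_1 = 3 + 3^2 = 12
N_2 = 3 + 12^2 = 147
N_3 = 3 + 147^2 = 21612

21612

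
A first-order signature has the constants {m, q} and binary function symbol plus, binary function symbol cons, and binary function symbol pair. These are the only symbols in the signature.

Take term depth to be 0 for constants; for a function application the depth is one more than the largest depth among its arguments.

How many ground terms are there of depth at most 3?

If N_k denotes the number of depth-≤k ground terms, the 2 constants give N_0 = 2, and each function symbol of arity r contributes N_{k-1}^r new terms at level k: N_k = 2 + N_{k-1}^2 + N_{k-1}^2 + N_{k-1}^2.
N_0 = 2
N_1 = 2 + 2^2 + 2^2 + 2^2 = 14
N_2 = 2 + 14^2 + 14^2 + 14^2 = 590
N_3 = 2 + 590^2 + 590^2 + 590^2 = 1044302

1044302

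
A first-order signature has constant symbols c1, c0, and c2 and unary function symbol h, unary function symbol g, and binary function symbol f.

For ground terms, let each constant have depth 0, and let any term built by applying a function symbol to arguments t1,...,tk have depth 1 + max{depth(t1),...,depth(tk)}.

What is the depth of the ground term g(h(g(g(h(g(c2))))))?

6

depth(g(c2)) = 1 + depth(c2) = 1 + 0 = 1
depth(h(g(c2))) = 1 + depth(g(c2)) = 1 + 1 = 2
depth(g(h(g(c2)))) = 1 + depth(h(g(c2))) = 1 + 2 = 3
depth(g(g(h(g(c2))))) = 1 + depth(g(h(g(c2)))) = 1 + 3 = 4
depth(h(g(g(h(g(c2)))))) = 1 + depth(g(g(h(g(c2))))) = 1 + 4 = 5
depth(g(h(g(g(h(g(c2))))))) = 1 + depth(h(g(g(h(g(c2)))))) = 1 + 5 = 6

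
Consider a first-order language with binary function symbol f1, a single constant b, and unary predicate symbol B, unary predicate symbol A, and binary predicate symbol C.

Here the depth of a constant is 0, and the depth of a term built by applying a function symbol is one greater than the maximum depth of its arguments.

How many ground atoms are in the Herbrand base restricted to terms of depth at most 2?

First count ground terms of depth ≤ 2.
Write N_k for the number of ground terms of depth ≤ k. A term of depth ≤ k is either a constant or a function symbol applied to arguments of depth ≤ k−1, so N_k = 1 + N_{k-1}^2.
N_0 = 1
N_1 = 1 + 1^2 = 2
N_2 = 1 + 2^2 = 5
So |H| = 5.
For each predicate symbol, the number of ground atoms is |H| raised to its arity; summing:
  B: 5;  A: 5;  C: 5^2 = 25
Total ground atoms: 5 + 5 + 25 = 35.

35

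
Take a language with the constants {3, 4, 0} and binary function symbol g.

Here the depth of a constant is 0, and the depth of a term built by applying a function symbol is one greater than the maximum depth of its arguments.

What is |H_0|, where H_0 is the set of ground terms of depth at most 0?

3

Let N_k count ground terms of depth at most k. Each non-constant term of depth ≤ k is some function symbol applied to depth-≤(k−1) arguments, giving N_k = 3 + N_{k-1}^2.
N_0 = 3
Explicitly: 3, 4, 0.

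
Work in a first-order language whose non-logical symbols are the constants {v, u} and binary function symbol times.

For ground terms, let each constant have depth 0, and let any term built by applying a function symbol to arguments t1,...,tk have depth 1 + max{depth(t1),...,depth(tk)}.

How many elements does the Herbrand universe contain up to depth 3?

Count level by level. With function symbols times/2, the terms of depth ≤ k are the 2 constants together with each function applied to depth-≤(k−1) tuples, so N_k = 2 + N_{k-1}^2.
N_0 = 2
N_1 = 2 + 2^2 = 6
N_2 = 2 + 6^2 = 38
N_3 = 2 + 38^2 = 1446

1446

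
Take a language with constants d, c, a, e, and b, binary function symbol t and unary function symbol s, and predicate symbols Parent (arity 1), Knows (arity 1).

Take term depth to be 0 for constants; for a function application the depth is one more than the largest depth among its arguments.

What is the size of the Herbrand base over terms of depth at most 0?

First count ground terms of depth ≤ 0.
Let N_k count ground terms of depth at most k. Each non-constant term of depth ≤ k is some function symbol applied to depth-≤(k−1) arguments, giving N_k = 5 + N_{k-1}^2 + N_{k-1}.
N_0 = 5
So |H| = 5.
A ground atom is a predicate applied to a tuple of terms from H, so the count is the sum over predicates of |H|^arity:
  Parent: 5;  Knows: 5
Total ground atoms: 5 + 5 = 10.

10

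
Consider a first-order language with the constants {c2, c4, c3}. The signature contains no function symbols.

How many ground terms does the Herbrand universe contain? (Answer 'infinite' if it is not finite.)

There are no function symbols, so every ground term is one of the 3 constants.
The Herbrand universe is {c2, c4, c3}, which is finite with 3 elements.

3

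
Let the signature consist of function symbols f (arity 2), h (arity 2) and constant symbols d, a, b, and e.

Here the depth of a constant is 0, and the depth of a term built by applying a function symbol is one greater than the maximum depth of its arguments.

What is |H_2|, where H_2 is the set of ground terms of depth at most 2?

If N_k denotes the number of depth-≤k ground terms, the 4 constants give N_0 = 4, and each function symbol of arity r contributes N_{k-1}^r new terms at level k: N_k = 4 + N_{k-1}^2 + N_{k-1}^2.
N_0 = 4
N_1 = 4 + 4^2 + 4^2 = 36
N_2 = 4 + 36^2 + 36^2 = 2596

2596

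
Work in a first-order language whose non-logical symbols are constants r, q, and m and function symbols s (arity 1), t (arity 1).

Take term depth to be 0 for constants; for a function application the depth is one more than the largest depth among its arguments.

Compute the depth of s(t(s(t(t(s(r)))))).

depth(s(r)) = 1 + depth(r) = 1 + 0 = 1
depth(t(s(r))) = 1 + depth(s(r)) = 1 + 1 = 2
depth(t(t(s(r)))) = 1 + depth(t(s(r))) = 1 + 2 = 3
depth(s(t(t(s(r))))) = 1 + depth(t(t(s(r)))) = 1 + 3 = 4
depth(t(s(t(t(s(r)))))) = 1 + depth(s(t(t(s(r))))) = 1 + 4 = 5
depth(s(t(s(t(t(s(r))))))) = 1 + depth(t(s(t(t(s(r)))))) = 1 + 5 = 6

6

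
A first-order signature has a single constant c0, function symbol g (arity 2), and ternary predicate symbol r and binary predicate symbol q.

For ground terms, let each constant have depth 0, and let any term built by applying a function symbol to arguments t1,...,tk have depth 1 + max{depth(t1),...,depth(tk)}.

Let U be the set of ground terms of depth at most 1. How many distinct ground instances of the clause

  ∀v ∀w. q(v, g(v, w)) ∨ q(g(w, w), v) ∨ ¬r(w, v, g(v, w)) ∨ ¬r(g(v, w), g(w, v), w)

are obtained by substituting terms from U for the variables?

Ground terms of depth ≤ 1:
  If N_k denotes the number of depth-≤k ground terms, the 1 constant gives N_0 = 1, and each function symbol of arity r contributes N_{k-1}^r new terms at level k: N_k = 1 + N_{k-1}^2.
  N_0 = 1
  N_1 = 1 + 1^2 = 2
  Explicitly: c0, g(c0, c0).
So there are 2 ground terms available for substitution.
The body mentions every one of the 2 quantified variables; since ground terms form a free algebra, no two substitutions collapse to the same formula.
Number of ground instances = 2^2 = 4.

4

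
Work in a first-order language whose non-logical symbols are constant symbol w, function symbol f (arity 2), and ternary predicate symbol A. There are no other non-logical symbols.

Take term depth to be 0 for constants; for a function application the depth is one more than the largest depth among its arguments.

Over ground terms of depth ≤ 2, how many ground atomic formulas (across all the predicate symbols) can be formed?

125

First count ground terms of depth ≤ 2.
Write N_k for the number of ground terms of depth ≤ k. A term of depth ≤ k is either a constant or a function symbol applied to arguments of depth ≤ k−1, so N_k = 1 + N_{k-1}^2.
N_0 = 1
N_1 = 1 + 1^2 = 2
N_2 = 1 + 2^2 = 5
So |H| = 5.
Ground atoms are formed by filling each argument slot of a predicate with a term from H, so an r-ary predicate gives |H|^r atoms:
  A: 5^3 = 125
Total ground atoms: 125.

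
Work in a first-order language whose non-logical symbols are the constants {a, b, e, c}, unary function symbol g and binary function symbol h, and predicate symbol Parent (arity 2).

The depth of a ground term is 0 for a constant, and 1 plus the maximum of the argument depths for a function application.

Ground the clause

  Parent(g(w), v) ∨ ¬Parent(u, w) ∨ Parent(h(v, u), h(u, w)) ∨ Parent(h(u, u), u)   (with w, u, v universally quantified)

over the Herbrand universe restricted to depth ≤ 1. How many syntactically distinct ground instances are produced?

13824

Ground terms of depth ≤ 1:
  Let N_k count ground terms of depth at most k. Each non-constant term of depth ≤ k is some function symbol applied to depth-≤(k−1) arguments, giving N_k = 4 + N_{k-1} + N_{k-1}^2.
  N_0 = 4
  N_1 = 4 + 4 + 4^2 = 24
So there are 24 ground terms available for substitution.
The body mentions every one of the 3 quantified variables; since ground terms form a free algebra, no two substitutions collapse to the same formula.
Number of ground instances = 24^3 = 13824.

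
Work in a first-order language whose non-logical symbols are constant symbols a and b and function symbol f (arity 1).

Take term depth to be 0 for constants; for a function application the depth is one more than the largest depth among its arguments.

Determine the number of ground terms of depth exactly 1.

Let N_k = |{terms of depth ≤ k}|. Then N_0 = 2 and N_k = 2 + N_{k-1} for k ≥ 1 (one summand per function symbol, arity giving the exponent).
N_0 = 2
N_1 = 2 + 2 = 4
Terms of depth exactly 1: N_1 − N_0 = 4 − 2 = 2.

2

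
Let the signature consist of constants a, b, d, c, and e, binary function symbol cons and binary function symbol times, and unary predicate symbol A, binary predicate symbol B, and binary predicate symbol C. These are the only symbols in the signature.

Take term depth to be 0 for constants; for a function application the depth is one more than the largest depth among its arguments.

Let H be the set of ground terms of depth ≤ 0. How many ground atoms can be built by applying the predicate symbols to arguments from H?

55

First count ground terms of depth ≤ 0.
Write N_k for the number of ground terms of depth ≤ k. A term of depth ≤ k is either a constant or a function symbol applied to arguments of depth ≤ k−1, so N_k = 5 + N_{k-1}^2 + N_{k-1}^2.
N_0 = 5
Explicitly: a, b, d, c, e.
So |H| = 5.
A ground atom is a predicate applied to a tuple of terms from H, so the count is the sum over predicates of |H|^arity:
  A: 5;  B: 5^2 = 25;  C: 5^2 = 25
Total ground atoms: 5 + 25 + 25 = 55.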